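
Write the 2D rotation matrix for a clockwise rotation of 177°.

Rotation matrix formula: [[cos θ, -sin θ], [sin θ, cos θ]]
A clockwise rotation by 177° is equivalent to a counterclockwise rotation by -177°.
For θ = -177°:
cos(-177°) = -0.9986
sin(-177°) = -0.0523
Result: [[-0.9986, 0.0523], [-0.0523, -0.9986]]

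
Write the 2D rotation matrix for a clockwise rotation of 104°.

Rotation matrix formula: [[cos θ, -sin θ], [sin θ, cos θ]]
A clockwise rotation by 104° is equivalent to a counterclockwise rotation by -104°.
For θ = -104°:
cos(-104°) = -0.2419
sin(-104°) = -0.9703
Result: [[-0.2419, 0.9703], [-0.9703, -0.2419]]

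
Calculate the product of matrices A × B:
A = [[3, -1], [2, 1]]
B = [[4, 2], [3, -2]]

Matrix multiplication:
C[0][0] = 3×4 + -1×3 = 9
C[0][1] = 3×2 + -1×-2 = 8
C[1][0] = 2×4 + 1×3 = 11
C[1][1] = 2×2 + 1×-2 = 2
Result: [[9, 8], [11, 2]]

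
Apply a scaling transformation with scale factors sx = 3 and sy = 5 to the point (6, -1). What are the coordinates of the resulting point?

Scaling matrix:
[[3, 0], [0, 5]]
Result: (6 × 3, -1 × 5) = (18, -5)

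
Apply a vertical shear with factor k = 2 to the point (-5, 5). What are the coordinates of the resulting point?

Shear matrix for vertical shear with factor k = 2:
[[1, 0], [2, 1]]
Result: (-5, 5) → (-5, -5)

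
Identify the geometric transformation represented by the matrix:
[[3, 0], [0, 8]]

This matrix represents: non-uniform scaling by sx = 3, sy = 8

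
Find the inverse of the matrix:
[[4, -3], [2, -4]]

For [[a,b],[c,d]], inverse = (1/det)·[[d,-b],[-c,a]]
det = (4)(-4) - (-3)(2) = -16 - -6 = -10
Inverse = (1/-10)·[[-4, 3], [-2, 4]]
= [[2/5, -3/10], [1/5, -2/5]]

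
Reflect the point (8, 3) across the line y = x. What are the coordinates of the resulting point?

Reflection across line y = x: (8, 3) → (3, 8)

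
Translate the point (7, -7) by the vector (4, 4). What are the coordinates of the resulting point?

Translation by (4, 4) (homogeneous matrix [[1, 0, 4], [0, 1, 4], [0, 0, 1]]):
x' = 7 + 4 = 11
y' = -7 + 4 = -3
Result: (11, -3)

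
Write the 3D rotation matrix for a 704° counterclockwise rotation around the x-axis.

Rotation matrix for counterclockwise 704° around x-axis:
cos(704°) = 0.9613, sin(704°) = -0.2756
Result: [[1, 0, 0], [0, 0.9613, 0.2756], [0, -0.2756, 0.9613]]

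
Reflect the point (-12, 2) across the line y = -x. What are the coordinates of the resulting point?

Reflection across line y = -x: (-12, 2) → (-2, 12)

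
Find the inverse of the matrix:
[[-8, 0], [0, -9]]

For [[a,b],[c,d]], inverse = (1/det)·[[d,-b],[-c,a]]
det = (-8)(-9) - (0)(0) = 72 - 0 = 72
Inverse = (1/72)·[[-9, 0], [0, -8]]
= [[-1/8, 0], [0, -1/9]]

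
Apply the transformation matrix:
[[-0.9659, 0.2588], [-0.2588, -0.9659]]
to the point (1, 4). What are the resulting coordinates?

Matrix multiplication:
[[-0.9659, 0.2588], [-0.2588, -0.9659]] × [1, 4]ᵀ
= [(-0.9659)(1) + (0.2588)(4), (-0.2588)(1) + (-0.9659)(4)]ᵀ
= [0.0693, -4.1224]ᵀ
Result: (0.0693, -4.1224)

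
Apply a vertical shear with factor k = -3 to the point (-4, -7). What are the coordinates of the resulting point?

Shear matrix for vertical shear with factor k = -3:
[[1, 0], [-3, 1]]
Result: (-4, -7) → (-4, 5)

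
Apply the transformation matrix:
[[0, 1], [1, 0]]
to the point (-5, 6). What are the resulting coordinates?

Matrix multiplication:
[[0, 1], [1, 0]] × [-5, 6]ᵀ
= [(0)(-5) + (1)(6), (1)(-5) + (0)(6)]ᵀ
= [6, -5]ᵀ
Result: (6, -5)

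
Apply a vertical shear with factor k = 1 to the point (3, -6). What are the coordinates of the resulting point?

Shear matrix for vertical shear with factor k = 1:
[[1, 0], [1, 1]]
Result: (3, -6) → (3, -3)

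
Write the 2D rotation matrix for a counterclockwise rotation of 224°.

Rotation matrix formula: [[cos θ, -sin θ], [sin θ, cos θ]]
For θ = 224°:
cos(224°) = -0.7193
sin(224°) = -0.6947
Result: [[-0.7193, 0.6947], [-0.6947, -0.7193]]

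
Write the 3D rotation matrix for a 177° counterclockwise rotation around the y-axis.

Rotation matrix for counterclockwise 177° around y-axis:
cos(177°) = -0.9986, sin(177°) = 0.0523
Result: [[-0.9986, 0, 0.0523], [0, 1, 0], [-0.0523, 0, -0.9986]]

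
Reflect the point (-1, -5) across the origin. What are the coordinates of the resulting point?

Reflection across origin: (-1, -5) → (1, 5)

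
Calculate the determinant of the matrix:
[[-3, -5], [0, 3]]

For a 2×2 matrix [[a, b], [c, d]], det = ad - bc
det = (-3)(3) - (-5)(0) = -9 - 0 = -9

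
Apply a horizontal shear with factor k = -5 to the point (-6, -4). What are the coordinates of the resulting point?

Shear matrix for horizontal shear with factor k = -5:
[[1, -5], [0, 1]]
Result: (-6, -4) → (14, -4)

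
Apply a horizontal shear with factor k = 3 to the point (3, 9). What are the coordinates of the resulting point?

Shear matrix for horizontal shear with factor k = 3:
[[1, 3], [0, 1]]
Result: (3, 9) → (30, 9)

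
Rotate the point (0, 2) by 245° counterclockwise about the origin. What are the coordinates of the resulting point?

Rotation matrix for 245°: [[cos 245°, -sin 245°], [sin 245°, cos 245°]] ≈ [[-0.422618, 0.906308], [-0.906308, -0.422618]]
[[-0.422618, 0.906308], [-0.906308, -0.422618]] × [0, 2]ᵀ ≈ [1.8126, -0.8452]ᵀ
Result: (1.8126, -0.8452)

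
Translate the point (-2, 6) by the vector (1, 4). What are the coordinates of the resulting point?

Translation by (1, 4) (homogeneous matrix [[1, 0, 1], [0, 1, 4], [0, 0, 1]]):
x' = -2 + 1 = -1
y' = 6 + 4 = 10
Result: (-1, 10)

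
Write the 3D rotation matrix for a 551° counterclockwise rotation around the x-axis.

Rotation matrix for counterclockwise 551° around x-axis:
cos(551°) = -0.9816, sin(551°) = -0.1908
Result: [[1, 0, 0], [0, -0.9816, 0.1908], [0, -0.1908, -0.9816]]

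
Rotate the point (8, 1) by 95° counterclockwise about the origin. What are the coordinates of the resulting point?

Rotation matrix for 95°: [[cos 95°, -sin 95°], [sin 95°, cos 95°]] ≈ [[-0.087156, -0.996195], [0.996195, -0.087156]]
[[-0.087156, -0.996195], [0.996195, -0.087156]] × [8, 1]ᵀ ≈ [-1.6934, 7.8824]ᵀ
Result: (-1.6934, 7.8824)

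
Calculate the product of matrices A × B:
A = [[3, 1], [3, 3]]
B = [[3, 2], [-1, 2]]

Matrix multiplication:
C[0][0] = 3×3 + 1×-1 = 8
C[0][1] = 3×2 + 1×2 = 8
C[1][0] = 3×3 + 3×-1 = 6
C[1][1] = 3×2 + 3×2 = 12
Result: [[8, 8], [6, 12]]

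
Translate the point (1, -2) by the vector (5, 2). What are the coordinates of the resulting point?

Translation by (5, 2) (homogeneous matrix [[1, 0, 5], [0, 1, 2], [0, 0, 1]]):
x' = 1 + 5 = 6
y' = -2 + 2 = 0
Result: (6, 0)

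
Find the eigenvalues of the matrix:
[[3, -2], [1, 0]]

Characteristic equation: det(A - λI) = 0
λ² - (trace)λ + (det) = 0
trace = 3 + 0 = 3, det = (3)(0) - (-2)(1) = 2
λ² - (3)λ + (2) = 0
λ = (3 ± √((3)² - 4·(2))) / 2 = (3 ± √1) / 2
Solving: λ = 1, 2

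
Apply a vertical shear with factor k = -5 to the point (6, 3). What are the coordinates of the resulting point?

Shear matrix for vertical shear with factor k = -5:
[[1, 0], [-5, 1]]
Result: (6, 3) → (6, -27)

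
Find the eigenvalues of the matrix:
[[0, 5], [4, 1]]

Characteristic equation: det(A - λI) = 0
λ² - (trace)λ + (det) = 0
trace = 0 + 1 = 1, det = (0)(1) - (5)(4) = -20
λ² - (1)λ + (-20) = 0
λ = (1 ± √((1)² - 4·(-20))) / 2 = (1 ± √81) / 2
Solving: λ = -4, 5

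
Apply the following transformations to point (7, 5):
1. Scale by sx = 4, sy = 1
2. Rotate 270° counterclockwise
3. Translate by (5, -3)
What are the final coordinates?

Step 1: Scale → (28, 5)
Step 2: Rotate 270° → (5, -28)
Step 3: Translate → (10, -31)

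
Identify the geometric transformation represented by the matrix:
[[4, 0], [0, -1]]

This matrix represents: non-uniform scaling by sx = 4, sy = -1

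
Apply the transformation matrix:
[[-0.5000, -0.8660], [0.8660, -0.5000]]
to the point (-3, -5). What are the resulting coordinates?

Matrix multiplication:
[[-0.5000, -0.8660], [0.8660, -0.5000]] × [-3, -5]ᵀ
= [(-0.5000)(-3) + (-0.8660)(-5), (0.8660)(-3) + (-0.5000)(-5)]ᵀ
= [5.8300, -0.0980]ᵀ
Result: (5.8300, -0.0980)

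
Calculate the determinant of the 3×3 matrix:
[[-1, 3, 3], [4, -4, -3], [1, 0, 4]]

Expansion along first row:
det = -1·det([[-4,-3],[0,4]]) - 3·det([[4,-3],[1,4]]) + 3·det([[4,-4],[1,0]])
    = -1·(-4·4 - -3·0) - 3·(4·4 - -3·1) + 3·(4·0 - -4·1)
    = -1·-16 - 3·19 + 3·4
    = 16 + -57 + 12 = -29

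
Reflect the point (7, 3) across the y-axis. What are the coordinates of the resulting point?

Reflection across y-axis: (7, 3) → (-7, 3)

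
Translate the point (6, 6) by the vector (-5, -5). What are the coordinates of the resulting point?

Translation by (-5, -5) (homogeneous matrix [[1, 0, -5], [0, 1, -5], [0, 0, 1]]):
x' = 6 + -5 = 1
y' = 6 + -5 = 1
Result: (1, 1)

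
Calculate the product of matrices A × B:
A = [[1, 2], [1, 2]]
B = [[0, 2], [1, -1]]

Matrix multiplication:
C[0][0] = 1×0 + 2×1 = 2
C[0][1] = 1×2 + 2×-1 = 0
C[1][0] = 1×0 + 2×1 = 2
C[1][1] = 1×2 + 2×-1 = 0
Result: [[2, 0], [2, 0]]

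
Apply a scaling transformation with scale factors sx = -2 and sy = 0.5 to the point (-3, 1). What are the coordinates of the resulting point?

Scaling matrix:
[[-2, 0], [0, 0.50]]
Result: (-3 × -2, 1 × 0.5) = (6, 0.5)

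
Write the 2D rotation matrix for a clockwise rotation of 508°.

Rotation matrix formula: [[cos θ, -sin θ], [sin θ, cos θ]]
A clockwise rotation by 508° is equivalent to a counterclockwise rotation by -508°.
For θ = -508°:
cos(-508°) = -0.8480
sin(-508°) = -0.5299
Result: [[-0.8480, 0.5299], [-0.5299, -0.8480]]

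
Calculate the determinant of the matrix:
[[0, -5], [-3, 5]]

For a 2×2 matrix [[a, b], [c, d]], det = ad - bc
det = (0)(5) - (-5)(-3) = 0 - 15 = -15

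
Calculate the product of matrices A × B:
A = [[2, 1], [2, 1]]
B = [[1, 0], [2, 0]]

Matrix multiplication:
C[0][0] = 2×1 + 1×2 = 4
C[0][1] = 2×0 + 1×0 = 0
C[1][0] = 2×1 + 1×2 = 4
C[1][1] = 2×0 + 1×0 = 0
Result: [[4, 0], [4, 0]]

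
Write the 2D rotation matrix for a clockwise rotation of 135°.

Rotation matrix formula: [[cos θ, -sin θ], [sin θ, cos θ]]
A clockwise rotation by 135° is equivalent to a counterclockwise rotation by -135°.
For θ = -135°:
cos(-135°) = -√2/2
sin(-135°) = -√2/2
Result: [[-√2/2, √2/2], [-√2/2, -√2/2]]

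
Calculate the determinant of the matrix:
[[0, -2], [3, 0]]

For a 2×2 matrix [[a, b], [c, d]], det = ad - bc
det = (0)(0) - (-2)(3) = 0 - -6 = 6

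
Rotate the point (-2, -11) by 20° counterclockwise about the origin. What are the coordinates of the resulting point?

Rotation matrix for 20°: [[cos 20°, -sin 20°], [sin 20°, cos 20°]] ≈ [[0.939693, -0.342020], [0.342020, 0.939693]]
[[0.939693, -0.342020], [0.342020, 0.939693]] × [-2, -11]ᵀ ≈ [1.8828, -11.0207]ᵀ
Result: (1.8828, -11.0207)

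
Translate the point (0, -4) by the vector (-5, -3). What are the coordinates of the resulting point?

Translation by (-5, -3) (homogeneous matrix [[1, 0, -5], [0, 1, -3], [0, 0, 1]]):
x' = 0 + -5 = -5
y' = -4 + -3 = -7
Result: (-5, -7)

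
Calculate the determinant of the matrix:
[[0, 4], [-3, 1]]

For a 2×2 matrix [[a, b], [c, d]], det = ad - bc
det = (0)(1) - (4)(-3) = 0 - -12 = 12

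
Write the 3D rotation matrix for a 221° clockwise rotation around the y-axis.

Rotation matrix for clockwise 221° around y-axis:
A clockwise rotation by 221° is a counterclockwise rotation by -221°.
cos(-221°) = -0.7547, sin(-221°) = 0.6561
Result: [[-0.7547, 0, 0.6561], [0, 1, 0], [-0.6561, 0, -0.7547]]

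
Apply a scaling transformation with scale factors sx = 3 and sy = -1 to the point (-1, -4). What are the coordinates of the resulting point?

Scaling matrix:
[[3, 0], [0, -1]]
Result: (-1 × 3, -4 × -1) = (-3, 4)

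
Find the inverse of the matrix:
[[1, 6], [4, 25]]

For [[a,b],[c,d]], inverse = (1/det)·[[d,-b],[-c,a]]
det = (1)(25) - (6)(4) = 25 - 24 = 1
Inverse = [[25, -6], [-4, 1]]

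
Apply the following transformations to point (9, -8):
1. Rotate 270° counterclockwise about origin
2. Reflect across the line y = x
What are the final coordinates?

Step 1: Rotate 270° → (-8, -9)
Step 2: Reflect across line y = x → (-9, -8)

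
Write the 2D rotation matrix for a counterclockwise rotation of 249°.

Rotation matrix formula: [[cos θ, -sin θ], [sin θ, cos θ]]
For θ = 249°:
cos(249°) = -0.3584
sin(249°) = -0.9336
Result: [[-0.3584, 0.9336], [-0.9336, -0.3584]]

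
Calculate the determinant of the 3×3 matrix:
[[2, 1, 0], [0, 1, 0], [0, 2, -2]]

Expansion along first row:
det = 2·det([[1,0],[2,-2]]) - 1·det([[0,0],[0,-2]]) + 0·det([[0,1],[0,2]])
    = 2·(1·-2 - 0·2) - 1·(0·-2 - 0·0) + 0·(0·2 - 1·0)
    = 2·-2 - 1·0 + 0·0
    = -4 + 0 + 0 = -4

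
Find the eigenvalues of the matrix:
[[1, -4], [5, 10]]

Characteristic equation: det(A - λI) = 0
λ² - (trace)λ + (det) = 0
trace = 1 + 10 = 11, det = (1)(10) - (-4)(5) = 30
λ² - (11)λ + (30) = 0
λ = (11 ± √((11)² - 4·(30))) / 2 = (11 ± √1) / 2
Solving: λ = 5, 6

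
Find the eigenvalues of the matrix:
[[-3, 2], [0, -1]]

Characteristic equation: det(A - λI) = 0
λ² - (trace)λ + (det) = 0
trace = -3 + -1 = -4, det = (-3)(-1) - (2)(0) = 3
λ² - (-4)λ + (3) = 0
λ = (-4 ± √((-4)² - 4·(3))) / 2 = (-4 ± √4) / 2
Solving: λ = -3, -1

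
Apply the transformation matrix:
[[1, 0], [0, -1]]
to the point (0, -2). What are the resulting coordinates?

Matrix multiplication:
[[1, 0], [0, -1]] × [0, -2]ᵀ
= [(1)(0) + (0)(-2), (0)(0) + (-1)(-2)]ᵀ
= [0, 2]ᵀ
Result: (0, 2)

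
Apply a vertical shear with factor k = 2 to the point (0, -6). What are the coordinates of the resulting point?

Shear matrix for vertical shear with factor k = 2:
[[1, 0], [2, 1]]
Result: (0, -6) → (0, -6)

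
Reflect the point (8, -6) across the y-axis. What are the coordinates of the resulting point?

Reflection across y-axis: (8, -6) → (-8, -6)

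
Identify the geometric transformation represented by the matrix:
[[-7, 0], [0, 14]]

This matrix represents: non-uniform scaling by sx = -7, sy = 14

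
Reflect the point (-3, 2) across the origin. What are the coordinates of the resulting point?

Reflection across origin: (-3, 2) → (3, -2)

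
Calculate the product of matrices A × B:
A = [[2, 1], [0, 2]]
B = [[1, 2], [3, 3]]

Matrix multiplication:
C[0][0] = 2×1 + 1×3 = 5
C[0][1] = 2×2 + 1×3 = 7
C[1][0] = 0×1 + 2×3 = 6
C[1][1] = 0×2 + 2×3 = 6
Result: [[5, 7], [6, 6]]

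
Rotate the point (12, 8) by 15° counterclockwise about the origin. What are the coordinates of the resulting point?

Rotation matrix for 15°: [[cos 15°, -sin 15°], [sin 15°, cos 15°]] ≈ [[0.965926, -0.258819], [0.258819, 0.965926]]
[[0.965926, -0.258819], [0.258819, 0.965926]] × [12, 8]ᵀ ≈ [9.5206, 10.8332]ᵀ
Result: (9.5206, 10.8332)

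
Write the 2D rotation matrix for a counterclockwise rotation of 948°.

Rotation matrix formula: [[cos θ, -sin θ], [sin θ, cos θ]]
For θ = 948°:
cos(948°) = -0.6691
sin(948°) = -0.7431
Result: [[-0.6691, 0.7431], [-0.7431, -0.6691]]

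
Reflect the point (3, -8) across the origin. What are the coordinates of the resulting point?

Reflection across origin: (3, -8) → (-3, 8)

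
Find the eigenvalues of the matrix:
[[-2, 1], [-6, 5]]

Characteristic equation: det(A - λI) = 0
λ² - (trace)λ + (det) = 0
trace = -2 + 5 = 3, det = (-2)(5) - (1)(-6) = -4
λ² - (3)λ + (-4) = 0
λ = (3 ± √((3)² - 4·(-4))) / 2 = (3 ± √25) / 2
Solving: λ = -1, 4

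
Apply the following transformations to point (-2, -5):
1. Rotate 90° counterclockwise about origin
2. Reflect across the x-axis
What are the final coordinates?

Step 1: Rotate 90° → (5, -2)
Step 2: Reflect across x-axis → (5, 2)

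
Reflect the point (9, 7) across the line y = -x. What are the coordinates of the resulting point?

Reflection across line y = -x: (9, 7) → (-7, -9)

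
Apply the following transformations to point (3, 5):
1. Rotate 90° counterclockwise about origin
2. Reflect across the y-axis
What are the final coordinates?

Step 1: Rotate 90° → (-5, 3)
Step 2: Reflect across y-axis → (5, 3)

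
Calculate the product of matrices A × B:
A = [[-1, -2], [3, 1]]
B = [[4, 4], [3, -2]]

Matrix multiplication:
C[0][0] = -1×4 + -2×3 = -10
C[0][1] = -1×4 + -2×-2 = 0
C[1][0] = 3×4 + 1×3 = 15
C[1][1] = 3×4 + 1×-2 = 10
Result: [[-10, 0], [15, 10]]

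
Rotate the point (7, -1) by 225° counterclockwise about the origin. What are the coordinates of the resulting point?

Rotation matrix for 225°: [[cos 225°, -sin 225°], [sin 225°, cos 225°]] ≈ [[-0.707107, 0.707107], [-0.707107, -0.707107]]
[[-0.707107, 0.707107], [-0.707107, -0.707107]] × [7, -1]ᵀ ≈ [-5.6569, -4.2426]ᵀ
Result: (-5.6569, -4.2426)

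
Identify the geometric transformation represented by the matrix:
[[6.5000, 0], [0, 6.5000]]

This matrix represents: uniform scaling by factor 6.5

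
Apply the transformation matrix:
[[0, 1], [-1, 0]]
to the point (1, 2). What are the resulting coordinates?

Matrix multiplication:
[[0, 1], [-1, 0]] × [1, 2]ᵀ
= [(0)(1) + (1)(2), (-1)(1) + (0)(2)]ᵀ
= [2, -1]ᵀ
Result: (2, -1)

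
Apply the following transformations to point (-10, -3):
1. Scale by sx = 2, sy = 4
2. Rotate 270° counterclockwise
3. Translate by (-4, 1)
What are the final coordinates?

Step 1: Scale → (-20, -12)
Step 2: Rotate 270° → (-12, 20)
Step 3: Translate → (-16, 21)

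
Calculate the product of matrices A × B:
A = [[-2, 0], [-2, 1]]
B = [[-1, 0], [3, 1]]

Matrix multiplication:
C[0][0] = -2×-1 + 0×3 = 2
C[0][1] = -2×0 + 0×1 = 0
C[1][0] = -2×-1 + 1×3 = 5
C[1][1] = -2×0 + 1×1 = 1
Result: [[2, 0], [5, 1]]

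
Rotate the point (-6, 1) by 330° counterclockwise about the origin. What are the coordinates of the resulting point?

Rotation matrix for 330°: [[cos 330°, -sin 330°], [sin 330°, cos 330°]] ≈ [[0.866025, 0.500000], [-0.500000, 0.866025]]
[[0.866025, 0.500000], [-0.500000, 0.866025]] × [-6, 1]ᵀ ≈ [-4.6962, 3.8660]ᵀ
Result: (-4.6962, 3.8660)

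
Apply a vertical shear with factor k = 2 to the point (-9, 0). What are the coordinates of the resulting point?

Shear matrix for vertical shear with factor k = 2:
[[1, 0], [2, 1]]
Result: (-9, 0) → (-9, -18)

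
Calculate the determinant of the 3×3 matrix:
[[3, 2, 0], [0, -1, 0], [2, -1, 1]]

Expansion along first row:
det = 3·det([[-1,0],[-1,1]]) - 2·det([[0,0],[2,1]]) + 0·det([[0,-1],[2,-1]])
    = 3·(-1·1 - 0·-1) - 2·(0·1 - 0·2) + 0·(0·-1 - -1·2)
    = 3·-1 - 2·0 + 0·2
    = -3 + 0 + 0 = -3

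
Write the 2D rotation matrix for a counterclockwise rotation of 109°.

Rotation matrix formula: [[cos θ, -sin θ], [sin θ, cos θ]]
For θ = 109°:
cos(109°) = -0.3256
sin(109°) = 0.9455
Result: [[-0.3256, -0.9455], [0.9455, -0.3256]]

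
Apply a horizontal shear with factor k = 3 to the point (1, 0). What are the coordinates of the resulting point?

Shear matrix for horizontal shear with factor k = 3:
[[1, 3], [0, 1]]
Result: (1, 0) → (1, 0)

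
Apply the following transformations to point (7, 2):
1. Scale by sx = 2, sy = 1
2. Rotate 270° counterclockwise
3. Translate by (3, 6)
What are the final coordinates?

Step 1: Scale → (14, 2)
Step 2: Rotate 270° → (2, -14)
Step 3: Translate → (5, -8)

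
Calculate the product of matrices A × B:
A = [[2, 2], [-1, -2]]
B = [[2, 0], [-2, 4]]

Matrix multiplication:
C[0][0] = 2×2 + 2×-2 = 0
C[0][1] = 2×0 + 2×4 = 8
C[1][0] = -1×2 + -2×-2 = 2
C[1][1] = -1×0 + -2×4 = -8
Result: [[0, 8], [2, -8]]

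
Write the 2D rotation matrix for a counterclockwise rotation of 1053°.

Rotation matrix formula: [[cos θ, -sin θ], [sin θ, cos θ]]
For θ = 1053°:
cos(1053°) = 0.8910
sin(1053°) = -0.4540
Result: [[0.8910, 0.4540], [-0.4540, 0.8910]]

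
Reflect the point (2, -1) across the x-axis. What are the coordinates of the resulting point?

Reflection across x-axis: (2, -1) → (2, 1)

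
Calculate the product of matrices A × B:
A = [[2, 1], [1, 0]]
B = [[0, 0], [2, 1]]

Matrix multiplication:
C[0][0] = 2×0 + 1×2 = 2
C[0][1] = 2×0 + 1×1 = 1
C[1][0] = 1×0 + 0×2 = 0
C[1][1] = 1×0 + 0×1 = 0
Result: [[2, 1], [0, 0]]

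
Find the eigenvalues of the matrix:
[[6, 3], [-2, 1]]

Characteristic equation: det(A - λI) = 0
λ² - (trace)λ + (det) = 0
trace = 6 + 1 = 7, det = (6)(1) - (3)(-2) = 12
λ² - (7)λ + (12) = 0
λ = (7 ± √((7)² - 4·(12))) / 2 = (7 ± √1) / 2
Solving: λ = 3, 4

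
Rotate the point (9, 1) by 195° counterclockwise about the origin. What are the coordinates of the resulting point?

Rotation matrix for 195°: [[cos 195°, -sin 195°], [sin 195°, cos 195°]] ≈ [[-0.965926, 0.258819], [-0.258819, -0.965926]]
[[-0.965926, 0.258819], [-0.258819, -0.965926]] × [9, 1]ᵀ ≈ [-8.4345, -3.2953]ᵀ
Result: (-8.4345, -3.2953)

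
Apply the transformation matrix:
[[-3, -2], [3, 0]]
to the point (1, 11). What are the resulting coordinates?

Matrix multiplication:
[[-3, -2], [3, 0]] × [1, 11]ᵀ
= [(-3)(1) + (-2)(11), (3)(1) + (0)(11)]ᵀ
= [-25, 3]ᵀ
Result: (-25, 3)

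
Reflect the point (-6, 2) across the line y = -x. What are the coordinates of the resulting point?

Reflection across line y = -x: (-6, 2) → (-2, 6)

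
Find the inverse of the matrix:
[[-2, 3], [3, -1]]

For [[a,b],[c,d]], inverse = (1/det)·[[d,-b],[-c,a]]
det = (-2)(-1) - (3)(3) = 2 - 9 = -7
Inverse = (1/-7)·[[-1, -3], [-3, -2]]
= [[1/7, 3/7], [3/7, 2/7]]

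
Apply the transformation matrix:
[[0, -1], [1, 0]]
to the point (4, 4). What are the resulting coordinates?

Matrix multiplication:
[[0, -1], [1, 0]] × [4, 4]ᵀ
= [(0)(4) + (-1)(4), (1)(4) + (0)(4)]ᵀ
= [-4, 4]ᵀ
Result: (-4, 4)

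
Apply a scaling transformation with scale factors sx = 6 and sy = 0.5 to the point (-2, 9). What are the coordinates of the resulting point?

Scaling matrix:
[[6, 0], [0, 0.50]]
Result: (-2 × 6, 9 × 0.5) = (-12, 4.5)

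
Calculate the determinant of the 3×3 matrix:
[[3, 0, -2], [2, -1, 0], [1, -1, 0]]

Expansion along first row:
det = 3·det([[-1,0],[-1,0]]) - 0·det([[2,0],[1,0]]) + -2·det([[2,-1],[1,-1]])
    = 3·(-1·0 - 0·-1) - 0·(2·0 - 0·1) + -2·(2·-1 - -1·1)
    = 3·0 - 0·0 + -2·-1
    = 0 + 0 + 2 = 2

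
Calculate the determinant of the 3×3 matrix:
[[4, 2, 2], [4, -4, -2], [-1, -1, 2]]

Expansion along first row:
det = 4·det([[-4,-2],[-1,2]]) - 2·det([[4,-2],[-1,2]]) + 2·det([[4,-4],[-1,-1]])
    = 4·(-4·2 - -2·-1) - 2·(4·2 - -2·-1) + 2·(4·-1 - -4·-1)
    = 4·-10 - 2·6 + 2·-8
    = -40 + -12 + -16 = -68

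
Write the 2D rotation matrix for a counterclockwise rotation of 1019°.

Rotation matrix formula: [[cos θ, -sin θ], [sin θ, cos θ]]
For θ = 1019°:
cos(1019°) = 0.4848
sin(1019°) = -0.8746
Result: [[0.4848, 0.8746], [-0.8746, 0.4848]]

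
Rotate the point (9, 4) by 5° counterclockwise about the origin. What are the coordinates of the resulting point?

Rotation matrix for 5°: [[cos 5°, -sin 5°], [sin 5°, cos 5°]] ≈ [[0.996195, -0.087156], [0.087156, 0.996195]]
[[0.996195, -0.087156], [0.087156, 0.996195]] × [9, 4]ᵀ ≈ [8.6171, 4.7692]ᵀ
Result: (8.6171, 4.7692)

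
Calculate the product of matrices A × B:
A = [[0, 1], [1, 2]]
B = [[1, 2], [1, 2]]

Matrix multiplication:
C[0][0] = 0×1 + 1×1 = 1
C[0][1] = 0×2 + 1×2 = 2
C[1][0] = 1×1 + 2×1 = 3
C[1][1] = 1×2 + 2×2 = 6
Result: [[1, 2], [3, 6]]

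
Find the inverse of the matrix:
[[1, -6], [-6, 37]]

For [[a,b],[c,d]], inverse = (1/det)·[[d,-b],[-c,a]]
det = (1)(37) - (-6)(-6) = 37 - 36 = 1
Inverse = [[37, 6], [6, 1]]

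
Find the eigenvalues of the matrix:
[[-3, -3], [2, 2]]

Characteristic equation: det(A - λI) = 0
λ² - (trace)λ + (det) = 0
trace = -3 + 2 = -1, det = (-3)(2) - (-3)(2) = 0
λ² - (-1)λ + (0) = 0
λ = (-1 ± √((-1)² - 4·(0))) / 2 = (-1 ± √1) / 2
Solving: λ = -1, 0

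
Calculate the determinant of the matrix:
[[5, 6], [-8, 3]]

For a 2×2 matrix [[a, b], [c, d]], det = ad - bc
det = (5)(3) - (6)(-8) = 15 - -48 = 63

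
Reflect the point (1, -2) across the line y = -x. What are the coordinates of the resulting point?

Reflection across line y = -x: (1, -2) → (2, -1)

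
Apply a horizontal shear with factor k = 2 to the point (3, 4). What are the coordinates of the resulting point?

Shear matrix for horizontal shear with factor k = 2:
[[1, 2], [0, 1]]
Result: (3, 4) → (11, 4)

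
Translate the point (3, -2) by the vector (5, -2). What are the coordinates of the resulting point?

Translation by (5, -2) (homogeneous matrix [[1, 0, 5], [0, 1, -2], [0, 0, 1]]):
x' = 3 + 5 = 8
y' = -2 + -2 = -4
Result: (8, -4)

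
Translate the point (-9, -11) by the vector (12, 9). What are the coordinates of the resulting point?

Translation by (12, 9) (homogeneous matrix [[1, 0, 12], [0, 1, 9], [0, 0, 1]]):
x' = -9 + 12 = 3
y' = -11 + 9 = -2
Result: (3, -2)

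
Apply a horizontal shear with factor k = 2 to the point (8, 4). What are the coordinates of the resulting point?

Shear matrix for horizontal shear with factor k = 2:
[[1, 2], [0, 1]]
Result: (8, 4) → (16, 4)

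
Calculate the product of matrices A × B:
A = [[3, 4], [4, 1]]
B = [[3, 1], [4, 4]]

Matrix multiplication:
C[0][0] = 3×3 + 4×4 = 25
C[0][1] = 3×1 + 4×4 = 19
C[1][0] = 4×3 + 1×4 = 16
C[1][1] = 4×1 + 1×4 = 8
Result: [[25, 19], [16, 8]]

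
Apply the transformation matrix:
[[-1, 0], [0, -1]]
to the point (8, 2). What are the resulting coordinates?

Matrix multiplication:
[[-1, 0], [0, -1]] × [8, 2]ᵀ
= [(-1)(8) + (0)(2), (0)(8) + (-1)(2)]ᵀ
= [-8, -2]ᵀ
Result: (-8, -2)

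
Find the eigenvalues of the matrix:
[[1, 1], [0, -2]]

Characteristic equation: det(A - λI) = 0
λ² - (trace)λ + (det) = 0
trace = 1 + -2 = -1, det = (1)(-2) - (1)(0) = -2
λ² - (-1)λ + (-2) = 0
λ = (-1 ± √((-1)² - 4·(-2))) / 2 = (-1 ± √9) / 2
Solving: λ = -2, 1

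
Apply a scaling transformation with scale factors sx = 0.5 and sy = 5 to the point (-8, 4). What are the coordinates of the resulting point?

Scaling matrix:
[[0.50, 0], [0, 5]]
Result: (-8 × 0.5, 4 × 5) = (-4, 20)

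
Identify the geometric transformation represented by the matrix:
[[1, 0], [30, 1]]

This matrix represents: vertical shear with factor 30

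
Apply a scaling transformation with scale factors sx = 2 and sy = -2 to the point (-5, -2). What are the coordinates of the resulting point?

Scaling matrix:
[[2, 0], [0, -2]]
Result: (-5 × 2, -2 × -2) = (-10, 4)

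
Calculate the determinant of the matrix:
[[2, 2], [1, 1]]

For a 2×2 matrix [[a, b], [c, d]], det = ad - bc
det = (2)(1) - (2)(1) = 2 - 2 = 0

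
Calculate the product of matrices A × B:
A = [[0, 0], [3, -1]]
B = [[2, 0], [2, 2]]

Matrix multiplication:
C[0][0] = 0×2 + 0×2 = 0
C[0][1] = 0×0 + 0×2 = 0
C[1][0] = 3×2 + -1×2 = 4
C[1][1] = 3×0 + -1×2 = -2
Result: [[0, 0], [4, -2]]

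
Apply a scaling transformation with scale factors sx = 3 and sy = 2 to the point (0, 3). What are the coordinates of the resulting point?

Scaling matrix:
[[3, 0], [0, 2]]
Result: (0 × 3, 3 × 2) = (0, 6)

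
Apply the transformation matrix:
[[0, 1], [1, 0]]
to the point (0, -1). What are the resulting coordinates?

Matrix multiplication:
[[0, 1], [1, 0]] × [0, -1]ᵀ
= [(0)(0) + (1)(-1), (1)(0) + (0)(-1)]ᵀ
= [-1, 0]ᵀ
Result: (-1, 0)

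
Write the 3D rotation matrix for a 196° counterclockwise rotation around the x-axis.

Rotation matrix for counterclockwise 196° around x-axis:
cos(196°) = -0.9613, sin(196°) = -0.2756
Result: [[1, 0, 0], [0, -0.9613, 0.2756], [0, -0.2756, -0.9613]]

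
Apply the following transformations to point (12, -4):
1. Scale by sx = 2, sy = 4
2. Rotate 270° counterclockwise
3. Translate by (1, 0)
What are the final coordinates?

Step 1: Scale → (24, -16)
Step 2: Rotate 270° → (-16, -24)
Step 3: Translate → (-15, -24)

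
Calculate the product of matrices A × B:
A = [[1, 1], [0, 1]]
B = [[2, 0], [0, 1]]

Matrix multiplication:
C[0][0] = 1×2 + 1×0 = 2
C[0][1] = 1×0 + 1×1 = 1
C[1][0] = 0×2 + 1×0 = 0
C[1][1] = 0×0 + 1×1 = 1
Result: [[2, 1], [0, 1]]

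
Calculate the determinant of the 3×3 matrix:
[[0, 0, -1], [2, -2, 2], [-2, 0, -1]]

Expansion along first row:
det = 0·det([[-2,2],[0,-1]]) - 0·det([[2,2],[-2,-1]]) + -1·det([[2,-2],[-2,0]])
    = 0·(-2·-1 - 2·0) - 0·(2·-1 - 2·-2) + -1·(2·0 - -2·-2)
    = 0·2 - 0·2 + -1·-4
    = 0 + 0 + 4 = 4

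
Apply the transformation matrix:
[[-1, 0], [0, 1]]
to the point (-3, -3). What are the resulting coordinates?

Matrix multiplication:
[[-1, 0], [0, 1]] × [-3, -3]ᵀ
= [(-1)(-3) + (0)(-3), (0)(-3) + (1)(-3)]ᵀ
= [3, -3]ᵀ
Result: (3, -3)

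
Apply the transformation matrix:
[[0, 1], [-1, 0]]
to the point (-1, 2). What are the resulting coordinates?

Matrix multiplication:
[[0, 1], [-1, 0]] × [-1, 2]ᵀ
= [(0)(-1) + (1)(2), (-1)(-1) + (0)(2)]ᵀ
= [2, 1]ᵀ
Result: (2, 1)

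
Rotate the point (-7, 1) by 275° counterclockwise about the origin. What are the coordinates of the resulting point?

Rotation matrix for 275°: [[cos 275°, -sin 275°], [sin 275°, cos 275°]] ≈ [[0.087156, 0.996195], [-0.996195, 0.087156]]
[[0.087156, 0.996195], [-0.996195, 0.087156]] × [-7, 1]ᵀ ≈ [0.3861, 7.0605]ᵀ
Result: (0.3861, 7.0605)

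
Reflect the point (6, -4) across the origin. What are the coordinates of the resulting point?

Reflection across origin: (6, -4) → (-6, 4)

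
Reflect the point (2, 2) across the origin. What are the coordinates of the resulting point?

Reflection across origin: (2, 2) → (-2, -2)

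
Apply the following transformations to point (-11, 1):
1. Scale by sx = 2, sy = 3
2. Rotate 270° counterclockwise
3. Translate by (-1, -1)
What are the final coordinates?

Step 1: Scale → (-22, 3)
Step 2: Rotate 270° → (3, 22)
Step 3: Translate → (2, 21)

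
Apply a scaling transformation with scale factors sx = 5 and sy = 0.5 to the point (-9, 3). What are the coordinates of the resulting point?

Scaling matrix:
[[5, 0], [0, 0.50]]
Result: (-9 × 5, 3 × 0.5) = (-45, 1.5)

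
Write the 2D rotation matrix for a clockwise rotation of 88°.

Rotation matrix formula: [[cos θ, -sin θ], [sin θ, cos θ]]
A clockwise rotation by 88° is equivalent to a counterclockwise rotation by -88°.
For θ = -88°:
cos(-88°) = 0.0349
sin(-88°) = -0.9994
Result: [[0.0349, 0.9994], [-0.9994, 0.0349]]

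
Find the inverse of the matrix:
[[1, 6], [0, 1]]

For [[a,b],[c,d]], inverse = (1/det)·[[d,-b],[-c,a]]
det = (1)(1) - (6)(0) = 1 - 0 = 1
Inverse = [[1, -6], [0, 1]]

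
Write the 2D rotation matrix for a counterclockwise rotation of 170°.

Rotation matrix formula: [[cos θ, -sin θ], [sin θ, cos θ]]
For θ = 170°:
cos(170°) = -0.9848
sin(170°) = 0.1736
Result: [[-0.9848, -0.1736], [0.1736, -0.9848]]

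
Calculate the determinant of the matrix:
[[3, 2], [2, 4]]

For a 2×2 matrix [[a, b], [c, d]], det = ad - bc
det = (3)(4) - (2)(2) = 12 - 4 = 8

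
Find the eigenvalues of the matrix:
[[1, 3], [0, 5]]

Characteristic equation: det(A - λI) = 0
λ² - (trace)λ + (det) = 0
trace = 1 + 5 = 6, det = (1)(5) - (3)(0) = 5
λ² - (6)λ + (5) = 0
λ = (6 ± √((6)² - 4·(5))) / 2 = (6 ± √16) / 2
Solving: λ = 1, 5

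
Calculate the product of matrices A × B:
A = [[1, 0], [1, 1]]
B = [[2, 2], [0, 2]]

Matrix multiplication:
C[0][0] = 1×2 + 0×0 = 2
C[0][1] = 1×2 + 0×2 = 2
C[1][0] = 1×2 + 1×0 = 2
C[1][1] = 1×2 + 1×2 = 4
Result: [[2, 2], [2, 4]]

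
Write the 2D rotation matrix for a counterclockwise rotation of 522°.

Rotation matrix formula: [[cos θ, -sin θ], [sin θ, cos θ]]
For θ = 522°:
cos(522°) = -0.9511
sin(522°) = 0.3090
Result: [[-0.9511, -0.3090], [0.3090, -0.9511]]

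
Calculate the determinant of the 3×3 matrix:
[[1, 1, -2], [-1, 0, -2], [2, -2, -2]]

Expansion along first row:
det = 1·det([[0,-2],[-2,-2]]) - 1·det([[-1,-2],[2,-2]]) + -2·det([[-1,0],[2,-2]])
    = 1·(0·-2 - -2·-2) - 1·(-1·-2 - -2·2) + -2·(-1·-2 - 0·2)
    = 1·-4 - 1·6 + -2·2
    = -4 + -6 + -4 = -14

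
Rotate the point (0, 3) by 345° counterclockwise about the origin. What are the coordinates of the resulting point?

Rotation matrix for 345°: [[cos 345°, -sin 345°], [sin 345°, cos 345°]] ≈ [[0.965926, 0.258819], [-0.258819, 0.965926]]
[[0.965926, 0.258819], [-0.258819, 0.965926]] × [0, 3]ᵀ ≈ [0.7765, 2.8978]ᵀ
Result: (0.7765, 2.8978)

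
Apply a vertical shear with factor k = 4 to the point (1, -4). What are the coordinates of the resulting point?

Shear matrix for vertical shear with factor k = 4:
[[1, 0], [4, 1]]
Result: (1, -4) → (1, 0)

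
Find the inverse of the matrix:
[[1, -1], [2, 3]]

For [[a,b],[c,d]], inverse = (1/det)·[[d,-b],[-c,a]]
det = (1)(3) - (-1)(2) = 3 - -2 = 5
Inverse = (1/5)·[[3, 1], [-2, 1]]
= [[3/5, 1/5], [-2/5, 1/5]]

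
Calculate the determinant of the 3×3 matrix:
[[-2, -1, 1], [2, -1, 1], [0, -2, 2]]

Expansion along first row:
det = -2·det([[-1,1],[-2,2]]) - -1·det([[2,1],[0,2]]) + 1·det([[2,-1],[0,-2]])
    = -2·(-1·2 - 1·-2) - -1·(2·2 - 1·0) + 1·(2·-2 - -1·0)
    = -2·0 - -1·4 + 1·-4
    = 0 + 4 + -4 = 0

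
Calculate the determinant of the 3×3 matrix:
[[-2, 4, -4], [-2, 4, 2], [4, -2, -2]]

Expansion along first row:
det = -2·det([[4,2],[-2,-2]]) - 4·det([[-2,2],[4,-2]]) + -4·det([[-2,4],[4,-2]])
    = -2·(4·-2 - 2·-2) - 4·(-2·-2 - 2·4) + -4·(-2·-2 - 4·4)
    = -2·-4 - 4·-4 + -4·-12
    = 8 + 16 + 48 = 72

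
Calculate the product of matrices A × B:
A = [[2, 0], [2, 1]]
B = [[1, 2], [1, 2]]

Matrix multiplication:
C[0][0] = 2×1 + 0×1 = 2
C[0][1] = 2×2 + 0×2 = 4
C[1][0] = 2×1 + 1×1 = 3
C[1][1] = 2×2 + 1×2 = 6
Result: [[2, 4], [3, 6]]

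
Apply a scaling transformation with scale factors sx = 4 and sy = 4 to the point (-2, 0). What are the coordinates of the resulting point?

Scaling matrix:
[[4, 0], [0, 4]]
Result: (-2 × 4, 0 × 4) = (-8, 0)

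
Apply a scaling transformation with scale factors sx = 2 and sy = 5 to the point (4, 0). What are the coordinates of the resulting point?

Scaling matrix:
[[2, 0], [0, 5]]
Result: (4 × 2, 0 × 5) = (8, 0)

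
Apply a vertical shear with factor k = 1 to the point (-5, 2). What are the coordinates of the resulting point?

Shear matrix for vertical shear with factor k = 1:
[[1, 0], [1, 1]]
Result: (-5, 2) → (-5, -3)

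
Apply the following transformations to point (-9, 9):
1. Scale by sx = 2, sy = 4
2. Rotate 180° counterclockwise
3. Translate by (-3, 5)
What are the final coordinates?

Step 1: Scale → (-18, 36)
Step 2: Rotate 180° → (18, -36)
Step 3: Translate → (15, -31)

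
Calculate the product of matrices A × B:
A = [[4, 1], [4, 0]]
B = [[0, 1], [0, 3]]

Matrix multiplication:
C[0][0] = 4×0 + 1×0 = 0
C[0][1] = 4×1 + 1×3 = 7
C[1][0] = 4×0 + 0×0 = 0
C[1][1] = 4×1 + 0×3 = 4
Result: [[0, 7], [0, 4]]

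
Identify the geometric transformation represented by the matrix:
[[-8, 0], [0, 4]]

This matrix represents: non-uniform scaling by sx = -8, sy = 4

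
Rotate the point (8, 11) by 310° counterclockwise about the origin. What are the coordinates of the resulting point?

Rotation matrix for 310°: [[cos 310°, -sin 310°], [sin 310°, cos 310°]] ≈ [[0.642788, 0.766044], [-0.766044, 0.642788]]
[[0.642788, 0.766044], [-0.766044, 0.642788]] × [8, 11]ᵀ ≈ [13.5688, 0.9423]ᵀ
Result: (13.5688, 0.9423)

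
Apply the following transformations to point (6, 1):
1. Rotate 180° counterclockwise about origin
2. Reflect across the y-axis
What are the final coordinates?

Step 1: Rotate 180° → (-6, -1)
Step 2: Reflect across y-axis → (6, -1)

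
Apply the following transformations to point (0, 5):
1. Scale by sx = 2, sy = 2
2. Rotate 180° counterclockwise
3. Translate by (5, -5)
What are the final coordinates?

Step 1: Scale → (0, 10)
Step 2: Rotate 180° → (0, -10)
Step 3: Translate → (5, -15)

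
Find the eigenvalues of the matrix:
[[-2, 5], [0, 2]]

Characteristic equation: det(A - λI) = 0
λ² - (trace)λ + (det) = 0
trace = -2 + 2 = 0, det = (-2)(2) - (5)(0) = -4
λ² - (0)λ + (-4) = 0
λ = (0 ± √((0)² - 4·(-4))) / 2 = (0 ± √16) / 2
Solving: λ = -2, 2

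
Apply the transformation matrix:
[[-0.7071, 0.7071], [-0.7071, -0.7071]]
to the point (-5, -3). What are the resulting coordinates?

Matrix multiplication:
[[-0.7071, 0.7071], [-0.7071, -0.7071]] × [-5, -3]ᵀ
= [(-0.7071)(-5) + (0.7071)(-3), (-0.7071)(-5) + (-0.7071)(-3)]ᵀ
= [1.4142, 5.6568]ᵀ
Result: (1.4142, 5.6568)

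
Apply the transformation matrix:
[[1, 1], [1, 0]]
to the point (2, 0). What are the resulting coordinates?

Matrix multiplication:
[[1, 1], [1, 0]] × [2, 0]ᵀ
= [(1)(2) + (1)(0), (1)(2) + (0)(0)]ᵀ
= [2, 2]ᵀ
Result: (2, 2)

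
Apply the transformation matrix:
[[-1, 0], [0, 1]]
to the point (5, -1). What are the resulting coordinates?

Matrix multiplication:
[[-1, 0], [0, 1]] × [5, -1]ᵀ
= [(-1)(5) + (0)(-1), (0)(5) + (1)(-1)]ᵀ
= [-5, -1]ᵀ
Result: (-5, -1)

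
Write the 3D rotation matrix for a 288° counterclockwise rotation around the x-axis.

Rotation matrix for counterclockwise 288° around x-axis:
cos(288°) = 0.3090, sin(288°) = -0.9511
Result: [[1, 0, 0], [0, 0.3090, 0.9511], [0, -0.9511, 0.3090]]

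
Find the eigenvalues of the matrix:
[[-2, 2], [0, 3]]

Characteristic equation: det(A - λI) = 0
λ² - (trace)λ + (det) = 0
trace = -2 + 3 = 1, det = (-2)(3) - (2)(0) = -6
λ² - (1)λ + (-6) = 0
λ = (1 ± √((1)² - 4·(-6))) / 2 = (1 ± √25) / 2
Solving: λ = -2, 3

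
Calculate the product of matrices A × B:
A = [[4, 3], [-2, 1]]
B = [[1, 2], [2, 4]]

Matrix multiplication:
C[0][0] = 4×1 + 3×2 = 10
C[0][1] = 4×2 + 3×4 = 20
C[1][0] = -2×1 + 1×2 = 0
C[1][1] = -2×2 + 1×4 = 0
Result: [[10, 20], [0, 0]]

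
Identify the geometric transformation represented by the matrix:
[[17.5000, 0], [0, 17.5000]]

This matrix represents: uniform scaling by factor 17.5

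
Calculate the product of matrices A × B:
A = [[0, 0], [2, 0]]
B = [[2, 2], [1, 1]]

Matrix multiplication:
C[0][0] = 0×2 + 0×1 = 0
C[0][1] = 0×2 + 0×1 = 0
C[1][0] = 2×2 + 0×1 = 4
C[1][1] = 2×2 + 0×1 = 4
Result: [[0, 0], [4, 4]]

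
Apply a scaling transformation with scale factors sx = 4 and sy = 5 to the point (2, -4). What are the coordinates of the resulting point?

Scaling matrix:
[[4, 0], [0, 5]]
Result: (2 × 4, -4 × 5) = (8, -20)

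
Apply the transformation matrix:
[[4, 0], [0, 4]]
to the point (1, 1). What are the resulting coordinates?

Matrix multiplication:
[[4, 0], [0, 4]] × [1, 1]ᵀ
= [(4)(1) + (0)(1), (0)(1) + (4)(1)]ᵀ
= [4, 4]ᵀ
Result: (4, 4)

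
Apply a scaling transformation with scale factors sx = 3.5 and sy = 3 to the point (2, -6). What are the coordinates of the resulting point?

Scaling matrix:
[[3.50, 0], [0, 3]]
Result: (2 × 3.5, -6 × 3) = (7, -18)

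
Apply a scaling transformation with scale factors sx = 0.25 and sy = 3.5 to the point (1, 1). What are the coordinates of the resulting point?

Scaling matrix:
[[0.25, 0], [0, 3.50]]
Result: (1 × 0.25, 1 × 3.5) = (0.25, 3.5)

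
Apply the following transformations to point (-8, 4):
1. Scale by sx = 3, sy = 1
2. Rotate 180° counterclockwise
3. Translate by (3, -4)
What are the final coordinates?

Step 1: Scale → (-24, 4)
Step 2: Rotate 180° → (24, -4)
Step 3: Translate → (27, -8)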